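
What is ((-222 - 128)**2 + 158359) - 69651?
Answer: 211208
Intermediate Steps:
((-222 - 128)**2 + 158359) - 69651 = ((-350)**2 + 158359) - 69651 = (122500 + 158359) - 69651 = 280859 - 69651 = 211208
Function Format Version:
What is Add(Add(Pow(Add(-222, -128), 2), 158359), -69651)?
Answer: 211208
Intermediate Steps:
Add(Add(Pow(Add(-222, -128), 2), 158359), -69651) = Add(Add(Pow(-350, 2), 158359), -69651) = Add(Add(122500, 158359), -69651) = Add(280859, -69651) = 211208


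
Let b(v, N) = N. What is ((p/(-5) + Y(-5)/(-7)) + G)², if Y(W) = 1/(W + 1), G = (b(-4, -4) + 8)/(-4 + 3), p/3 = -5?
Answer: 729/784 ≈ 0.92985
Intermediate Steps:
p = -15 (p = 3*(-5) = -15)
G = -4 (G = (-4 + 8)/(-4 + 3) = 4/(-1) = 4*(-1) = -4)
Y(W) = 1/(1 + W)
((p/(-5) + Y(-5)/(-7)) + G)² = ((-15/(-5) + 1/((1 - 5)*(-7))) - 4)² = ((-15*(-⅕) - ⅐/(-4)) - 4)² = ((3 - ¼*(-⅐)) - 4)² = ((3 + 1/28) - 4)² = (85/28 - 4)² = (-27/28)² = 729/784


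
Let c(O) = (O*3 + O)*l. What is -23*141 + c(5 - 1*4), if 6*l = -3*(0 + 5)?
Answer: -3253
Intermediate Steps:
l = -5/2 (l = (-3*(0 + 5))/6 = (-3*5)/6 = (1/6)*(-15) = -5/2 ≈ -2.5000)
c(O) = -10*O (c(O) = (O*3 + O)*(-5/2) = (3*O + O)*(-5/2) = (4*O)*(-5/2) = -10*O)
-23*141 + c(5 - 1*4) = -23*141 - 10*(5 - 1*4) = -3243 - 10*(5 - 4) = -3243 - 10*1 = -3243 - 10 = -3253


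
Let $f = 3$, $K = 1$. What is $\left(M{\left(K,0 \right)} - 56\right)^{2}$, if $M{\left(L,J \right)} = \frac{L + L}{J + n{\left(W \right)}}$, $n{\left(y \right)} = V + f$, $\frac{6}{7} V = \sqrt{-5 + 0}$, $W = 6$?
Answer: $\frac{16 \left(- 13981 i + 48804 \sqrt{5}\right)}{- 79 i + 252 \sqrt{5}} \approx 3093.5 + 36.721 i$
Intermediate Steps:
$V = \frac{7 i \sqrt{5}}{6}$ ($V = \frac{7 \sqrt{-5 + 0}}{6} = \frac{7 \sqrt{-5}}{6} = \frac{7 i \sqrt{5}}{6} \approx 2.6087 i$)
$n{\left(y \right)} = 3 + \frac{7 i \sqrt{5}}{6}$ ($n{\left(y \right)} = \frac{7 i \sqrt{5}}{6} + 3 = 3 + \frac{7 i \sqrt{5}}{6}$)
$M{\left(L,J \right)} = \frac{2 L}{3 + J + \frac{7 i \sqrt{5}}{6}}$ ($M{\left(L,J \right)} = \frac{L + L}{J + \left(3 + \frac{7 i \sqrt{5}}{6}\right)} = \frac{2 L}{3 + J + \frac{7 i \sqrt{5}}{6}}$)
$\left(M{\left(K,0 \right)} - 56\right)^{2} = \left(12 \cdot 1 \frac{1}{18 + 6 \cdot 0 + 7 i \sqrt{5}} - 56\right)^{2} = \left(12 \cdot 1 \frac{1}{18 + 0 + 7 i \sqrt{5}} - 56\right)^{2} = \left(12 \cdot 1 \frac{1}{18 + 7 i \sqrt{5}} - 56\right)^{2} = \left(\frac{12}{18 + 7 i \sqrt{5}} - 56\right)^{2} = \left(-56 + \frac{12}{18 + 7 i \sqrt{5}}\right)^{2}$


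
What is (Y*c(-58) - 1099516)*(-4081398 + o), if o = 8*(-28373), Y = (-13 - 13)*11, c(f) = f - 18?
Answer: 4643487951960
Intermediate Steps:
c(f) = -18 + f
Y = -286 (Y = -26*11 = -286)
o = -226984
(Y*c(-58) - 1099516)*(-4081398 + o) = (-286*(-18 - 58) - 1099516)*(-4081398 - 226984) = (-286*(-76) - 1099516)*(-4308382) = (21736 - 1099516)*(-4308382) = -1077780*(-4308382) = 4643487951960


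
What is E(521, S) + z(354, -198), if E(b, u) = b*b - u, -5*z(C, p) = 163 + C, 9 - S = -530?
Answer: 1353993/5 ≈ 2.7080e+5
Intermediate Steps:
S = 539 (S = 9 - 1*(-530) = 9 + 530 = 539)
z(C, p) = -163/5 - C/5 (z(C, p) = -(163 + C)/5 = -163/5 - C/5)
E(b, u) = b² - u
E(521, S) + z(354, -198) = (521² - 1*539) + (-163/5 - ⅕*354) = (271441 - 539) + (-163/5 - 354/5) = 270902 - 517/5 = 1353993/5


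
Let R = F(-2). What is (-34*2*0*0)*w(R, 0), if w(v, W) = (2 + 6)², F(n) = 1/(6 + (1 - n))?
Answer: 0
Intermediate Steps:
F(n) = 1/(7 - n)
R = ⅑ (R = -1/(-7 - 2) = -1/(-9) = -1*(-⅑) = ⅑ ≈ 0.11111)
w(v, W) = 64 (w(v, W) = 8² = 64)
(-34*2*0*0)*w(R, 0) = -34*2*0*0*64 = -0*0*64 = -34*0*64 = 0*64 = 0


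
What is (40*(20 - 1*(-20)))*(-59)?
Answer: -94400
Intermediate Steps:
(40*(20 - 1*(-20)))*(-59) = (40*(20 + 20))*(-59) = (40*40)*(-59) = 1600*(-59) = -94400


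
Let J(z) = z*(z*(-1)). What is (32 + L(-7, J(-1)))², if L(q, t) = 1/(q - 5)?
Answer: 146689/144 ≈ 1018.7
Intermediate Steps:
J(z) = -z² (J(z) = z*(-z) = -z²)
L(q, t) = 1/(-5 + q)
(32 + L(-7, J(-1)))² = (32 + 1/(-5 - 7))² = (32 + 1/(-12))² = (32 - 1/12)² = (383/12)² = 146689/144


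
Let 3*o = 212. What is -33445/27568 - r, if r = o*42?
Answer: -81855269/27568 ≈ -2969.2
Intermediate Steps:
o = 212/3 (o = (1/3)*212 = 212/3 ≈ 70.667)
r = 2968 (r = (212/3)*42 = 2968)
-33445/27568 - r = -33445/27568 - 1*2968 = -33445*1/27568 - 2968 = -33445/27568 - 2968 = -81855269/27568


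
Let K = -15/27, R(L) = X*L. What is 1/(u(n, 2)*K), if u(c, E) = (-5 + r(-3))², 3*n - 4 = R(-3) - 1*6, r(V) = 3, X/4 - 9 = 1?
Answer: -9/20 ≈ -0.45000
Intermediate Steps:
X = 40 (X = 36 + 4*1 = 36 + 4 = 40)
R(L) = 40*L
n = -122/3 (n = 4/3 + (40*(-3) - 1*6)/3 = 4/3 + (-120 - 6)/3 = 4/3 + (⅓)*(-126) = 4/3 - 42 = -122/3 ≈ -40.667)
u(c, E) = 4 (u(c, E) = (-5 + 3)² = (-2)² = 4)
K = -5/9 (K = -15*1/27 = -5/9 ≈ -0.55556)
1/(u(n, 2)*K) = 1/(4*(-5/9)) = 1/(-20/9) = -9/20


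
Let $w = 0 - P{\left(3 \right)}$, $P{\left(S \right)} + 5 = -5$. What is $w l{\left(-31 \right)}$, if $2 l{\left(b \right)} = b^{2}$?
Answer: $4805$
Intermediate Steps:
$P{\left(S \right)} = -10$ ($P{\left(S \right)} = -5 - 5 = -10$)
$l{\left(b \right)} = \frac{b^{2}}{2}$
$w = 10$ ($w = 0 - -10 = 0 + 10 = 10$)
$w l{\left(-31 \right)} = 10 \frac{\left(-31\right)^{2}}{2} = 10 \cdot \frac{1}{2} \cdot 961 = 10 \cdot \frac{961}{2} = 4805$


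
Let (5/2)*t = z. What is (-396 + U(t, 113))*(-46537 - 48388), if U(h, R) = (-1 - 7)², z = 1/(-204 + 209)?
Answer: 31515100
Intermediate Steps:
z = ⅕ (z = 1/5 = ⅕ ≈ 0.20000)
t = 2/25 (t = (⅖)*(⅕) = 2/25 ≈ 0.080000)
U(h, R) = 64 (U(h, R) = (-8)² = 64)
(-396 + U(t, 113))*(-46537 - 48388) = (-396 + 64)*(-46537 - 48388) = -332*(-94925) = 31515100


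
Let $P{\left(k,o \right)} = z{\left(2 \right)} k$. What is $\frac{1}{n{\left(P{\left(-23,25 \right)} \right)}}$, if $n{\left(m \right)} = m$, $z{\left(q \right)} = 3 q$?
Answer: $- \frac{1}{138} \approx -0.0072464$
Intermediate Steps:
$P{\left(k,o \right)} = 6 k$ ($P{\left(k,o \right)} = 3 \cdot 2 k = 6 k$)
$\frac{1}{n{\left(P{\left(-23,25 \right)} \right)}} = \frac{1}{6 \left(-23\right)} = \frac{1}{-138} = - \frac{1}{138}$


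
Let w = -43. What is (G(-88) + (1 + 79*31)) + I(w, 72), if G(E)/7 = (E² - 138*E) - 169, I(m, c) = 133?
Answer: 140616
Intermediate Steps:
G(E) = -1183 - 966*E + 7*E² (G(E) = 7*((E² - 138*E) - 169) = 7*(-169 + E² - 138*E) = -1183 - 966*E + 7*E²)
(G(-88) + (1 + 79*31)) + I(w, 72) = ((-1183 - 966*(-88) + 7*(-88)²) + (1 + 79*31)) + 133 = ((-1183 + 85008 + 7*7744) + (1 + 2449)) + 133 = ((-1183 + 85008 + 54208) + 2450) + 133 = (138033 + 2450) + 133 = 140483 + 133 = 140616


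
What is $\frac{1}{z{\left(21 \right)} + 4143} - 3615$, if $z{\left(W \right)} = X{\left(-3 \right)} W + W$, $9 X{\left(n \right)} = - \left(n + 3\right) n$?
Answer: $- \frac{15052859}{4164} \approx -3615.0$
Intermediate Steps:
$X{\left(n \right)} = - \frac{n \left(3 + n\right)}{9}$ ($X{\left(n \right)} = \frac{\left(-1\right) \left(n + 3\right) n}{9} = \frac{\left(-1\right) \left(3 + n\right) n}{9} = \frac{\left(-1\right) n \left(3 + n\right)}{9} = - \frac{n \left(3 + n\right)}{9}$)
$z{\left(W \right)} = W$ ($z{\left(W \right)} = \left(- \frac{1}{9}\right) \left(-3\right) \left(3 - 3\right) W + W = \left(- \frac{1}{9}\right) \left(-3\right) 0 W + W = 0 W + W = 0 + W = W$)
$\frac{1}{z{\left(21 \right)} + 4143} - 3615 = \frac{1}{21 + 4143} - 3615 = \frac{1}{4164} - 3615 = - \frac{15052859}{4164}$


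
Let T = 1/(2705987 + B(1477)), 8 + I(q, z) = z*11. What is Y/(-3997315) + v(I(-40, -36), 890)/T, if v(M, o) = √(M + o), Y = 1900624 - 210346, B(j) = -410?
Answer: -88962/210385 + 24350193*√6 ≈ 5.9646e+7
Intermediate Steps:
I(q, z) = -8 + 11*z (I(q, z) = -8 + z*11 = -8 + 11*z)
Y = 1690278
T = 1/2705577 (T = 1/(2705987 - 410) = 1/2705577 ≈ 3.6961e-7)
Y/(-3997315) + v(I(-40, -36), 890)/T = 1690278/(-3997315) + √((-8 + 11*(-36)) + 890)/(1/2705577) = 1690278*(-1/3997315) + √((-8 - 396) + 890)*2705577 = -88962/210385 + √(-404 + 890)*2705577 = -88962/210385 + √486*2705577 = -88962/210385 + (9*√6)*2705577 = -88962/210385 + 24350193*√6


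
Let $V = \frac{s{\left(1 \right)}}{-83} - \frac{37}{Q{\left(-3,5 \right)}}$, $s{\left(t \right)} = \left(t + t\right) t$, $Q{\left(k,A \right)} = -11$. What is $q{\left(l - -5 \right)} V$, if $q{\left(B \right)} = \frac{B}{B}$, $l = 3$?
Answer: $\frac{3049}{913} \approx 3.3395$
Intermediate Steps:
$s{\left(t \right)} = 2 t^{2}$ ($s{\left(t \right)} = 2 t t = 2 t^{2}$)
$q{\left(B \right)} = 1$
$V = \frac{3049}{913}$ ($V = \frac{2 \cdot 1^{2}}{-83} - \frac{37}{-11} = 2 \cdot 1 \left(- \frac{1}{83}\right) - - \frac{37}{11} = 2 \left(- \frac{1}{83}\right) + \frac{37}{11} = - \frac{2}{83} + \frac{37}{11} = \frac{3049}{913} \approx 3.3395$)
$q{\left(l - -5 \right)} V = 1 \cdot \frac{3049}{913} = \frac{3049}{913}$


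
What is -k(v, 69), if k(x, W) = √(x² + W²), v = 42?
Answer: -15*√29 ≈ -80.777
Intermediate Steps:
k(x, W) = √(W² + x²)
-k(v, 69) = -√(69² + 42²) = -√(4761 + 1764) = -√6525 = -15*√29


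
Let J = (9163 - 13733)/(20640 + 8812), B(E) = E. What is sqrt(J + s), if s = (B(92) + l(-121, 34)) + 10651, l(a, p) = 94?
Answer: sqrt(2350024809702)/14726 ≈ 104.10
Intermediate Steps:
J = -2285/14726 (J = -4570/29452 = -4570*1/29452 = -2285/14726 ≈ -0.15517)
s = 10837 (s = (92 + 94) + 10651 = 186 + 10651 = 10837)
sqrt(J + s) = sqrt(-2285/14726 + 10837) = sqrt(159583377/14726) = sqrt(2350024809702)/14726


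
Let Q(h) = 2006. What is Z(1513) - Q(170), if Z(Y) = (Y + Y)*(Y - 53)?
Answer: 4415954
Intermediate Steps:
Z(Y) = 2*Y*(-53 + Y) (Z(Y) = (2*Y)*(-53 + Y) = 2*Y*(-53 + Y))
Z(1513) - Q(170) = 2*1513*(-53 + 1513) - 1*2006 = 2*1513*1460 - 2006 = 4417960 - 2006 = 4415954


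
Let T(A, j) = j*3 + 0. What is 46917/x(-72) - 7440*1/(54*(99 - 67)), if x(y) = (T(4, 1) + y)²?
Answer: 105673/19044 ≈ 5.5489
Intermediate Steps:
T(A, j) = 3*j (T(A, j) = 3*j + 0 = 3*j)
x(y) = (3 + y)² (x(y) = (3*1 + y)² = (3 + y)²)
46917/x(-72) - 7440*1/(54*(99 - 67)) = 46917/((3 - 72)²) - 7440*1/(54*(99 - 67)) = 46917/((-69)²) - 7440/(54*32) = 46917/4761 - 7440/1728 = 46917*(1/4761) - 7440*1/1728 = 5213/529 - 155/36 = 105673/19044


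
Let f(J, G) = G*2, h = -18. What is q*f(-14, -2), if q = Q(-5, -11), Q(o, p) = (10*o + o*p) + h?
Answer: 52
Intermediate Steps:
Q(o, p) = -18 + 10*o + o*p (Q(o, p) = (10*o + o*p) - 18 = -18 + 10*o + o*p)
q = -13 (q = -18 + 10*(-5) - 5*(-11) = -18 - 50 + 55 = -13)
f(J, G) = 2*G
q*f(-14, -2) = -26*(-2) = -13*(-4) = 52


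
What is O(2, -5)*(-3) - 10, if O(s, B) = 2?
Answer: -16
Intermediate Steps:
O(2, -5)*(-3) - 10 = 2*(-3) - 10 = -6 - 10 = -16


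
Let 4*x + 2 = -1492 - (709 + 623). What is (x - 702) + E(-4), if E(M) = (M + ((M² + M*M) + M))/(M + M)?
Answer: -2823/2 ≈ -1411.5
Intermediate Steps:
E(M) = (2*M + 2*M²)/(2*M) (E(M) = (M + ((M² + M²) + M))/((2*M)) = (M + (2*M² + M))*(1/(2*M)) = (M + (M + 2*M²))*(1/(2*M)) = (2*M + 2*M²)*(1/(2*M)) = (2*M + 2*M²)/(2*M))
x = -1413/2 (x = -½ + (-1492 - (709 + 623))/4 = -½ + (-1492 - 1*1332)/4 = -½ + (-1492 - 1332)/4 = -½ + (¼)*(-2824) = -½ - 706 = -1413/2 ≈ -706.50)
(x - 702) + E(-4) = (-1413/2 - 702) + (1 - 4) = -2817/2 - 3 = -2823/2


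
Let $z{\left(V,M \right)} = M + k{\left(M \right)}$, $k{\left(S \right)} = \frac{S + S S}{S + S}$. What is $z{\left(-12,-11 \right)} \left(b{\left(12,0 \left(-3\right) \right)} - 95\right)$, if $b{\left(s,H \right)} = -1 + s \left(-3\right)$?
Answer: $2112$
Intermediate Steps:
$k{\left(S \right)} = \frac{S + S^{2}}{2 S}$
$b{\left(s,H \right)} = -1 - 3 s$
$z{\left(V,M \right)} = \frac{1}{2} + \frac{3 M}{2}$ ($z{\left(V,M \right)} = M + \left(\frac{1}{2} + \frac{M}{2}\right) = \frac{1}{2} + \frac{3 M}{2}$)
$z{\left(-12,-11 \right)} \left(b{\left(12,0 \left(-3\right) \right)} - 95\right) = \left(\frac{1}{2} + \frac{3}{2} \left(-11\right)\right) \left(\left(-1 - 36\right) - 95\right) = \left(\frac{1}{2} - \frac{33}{2}\right) \left(\left(-1 - 36\right) - 95\right) = - 16 \left(-37 - 95\right) = \left(-16\right) \left(-132\right) = 2112$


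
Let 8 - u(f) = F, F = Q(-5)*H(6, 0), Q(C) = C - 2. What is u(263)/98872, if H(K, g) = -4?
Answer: -5/24718 ≈ -0.00020228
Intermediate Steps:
Q(C) = -2 + C
F = 28 (F = (-2 - 5)*(-4) = -7*(-4) = 28)
u(f) = -20 (u(f) = 8 - 1*28 = 8 - 28 = -20)
u(263)/98872 = -20/98872 = -20*1/98872 = -5/24718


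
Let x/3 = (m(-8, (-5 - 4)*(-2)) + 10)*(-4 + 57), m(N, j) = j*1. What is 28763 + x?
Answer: 33215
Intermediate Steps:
m(N, j) = j
x = 4452 (x = 3*(((-5 - 4)*(-2) + 10)*(-4 + 57)) = 3*((-9*(-2) + 10)*53) = 3*((18 + 10)*53) = 3*(28*53) = 3*1484 = 4452)
28763 + x = 28763 + 4452 = 33215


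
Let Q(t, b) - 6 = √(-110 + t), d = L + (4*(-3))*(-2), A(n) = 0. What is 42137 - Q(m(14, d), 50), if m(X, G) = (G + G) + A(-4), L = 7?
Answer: 42131 - 4*I*√3 ≈ 42131.0 - 6.9282*I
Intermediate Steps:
d = 31 (d = 7 + (4*(-3))*(-2) = 7 - 12*(-2) = 7 + 24 = 31)
m(X, G) = 2*G (m(X, G) = (G + G) + 0 = 2*G + 0 = 2*G)
Q(t, b) = 6 + √(-110 + t)
42137 - Q(m(14, d), 50) = 42137 - (6 + √(-110 + 2*31)) = 42137 - (6 + √(-110 + 62)) = 42137 - (6 + √(-48)) = 42137 - (6 + 4*I*√3) = 42137 + (-6 - 4*I*√3) = 42131 - 4*I*√3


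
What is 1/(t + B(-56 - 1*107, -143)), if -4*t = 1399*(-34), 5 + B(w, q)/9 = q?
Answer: 2/21119 ≈ 9.4701e-5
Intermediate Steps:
B(w, q) = -45 + 9*q
t = 23783/2 (t = -1399*(-34)/4 = -1/4*(-47566) = 23783/2 ≈ 11892.)
1/(t + B(-56 - 1*107, -143)) = 1/(23783/2 + (-45 + 9*(-143))) = 1/(23783/2 + (-45 - 1287)) = 1/(23783/2 - 1332) = 1/(21119/2) = 2/21119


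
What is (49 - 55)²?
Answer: 36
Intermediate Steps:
(49 - 55)² = (-6)² = 36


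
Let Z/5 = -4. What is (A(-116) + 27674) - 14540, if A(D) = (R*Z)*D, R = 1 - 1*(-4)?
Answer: 24734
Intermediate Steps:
Z = -20 (Z = 5*(-4) = -20)
R = 5 (R = 1 + 4 = 5)
A(D) = -100*D (A(D) = (5*(-20))*D = -100*D)
(A(-116) + 27674) - 14540 = (-100*(-116) + 27674) - 14540 = (11600 + 27674) - 14540 = 39274 - 14540 = 24734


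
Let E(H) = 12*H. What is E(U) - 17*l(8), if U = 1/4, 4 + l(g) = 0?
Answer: 71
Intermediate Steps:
l(g) = -4 (l(g) = -4 + 0 = -4)
U = 1/4 ≈ 0.25000
E(U) - 17*l(8) = 12*(1/4) - 17*(-4) = 3 + 68 = 71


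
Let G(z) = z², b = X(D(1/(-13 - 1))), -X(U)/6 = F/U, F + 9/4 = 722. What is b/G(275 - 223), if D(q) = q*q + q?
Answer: 423213/17576 ≈ 24.079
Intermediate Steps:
F = 2879/4 (F = -9/4 + 722 = 2879/4 ≈ 719.75)
D(q) = q + q² (D(q) = q² + q = q + q²)
X(U) = -8637/(2*U)
b = 846426/13 (b = -8637*(-13 - 1)/(1 + 1/(-13 - 1))/2 = -8637*(-14/(1 + 1/(-14)))/2 = -8637*(-14/(1 - 1/14))/2 = -8637/(2*((-1/14*13/14))) = -8637/(2*(-13/196)) = -8637/2*(-196/13) = 846426/13 ≈ 65110.)
b/G(275 - 223) = 846426/(13*((275 - 223)²)) = 846426/(13*(52²)) = (846426/13)/2704 = (846426/13)*(1/2704) = 423213/17576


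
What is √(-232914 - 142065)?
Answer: 11*I*√3099 ≈ 612.36*I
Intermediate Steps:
√(-232914 - 142065) = √(-374979) = 11*I*√3099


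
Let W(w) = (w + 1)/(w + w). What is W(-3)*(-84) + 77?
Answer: 49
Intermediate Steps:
W(w) = (1 + w)/(2*w) (W(w) = (1 + w)/((2*w)) = (1 + w)*(1/(2*w)) = (1 + w)/(2*w))
W(-3)*(-84) + 77 = ((½)*(1 - 3)/(-3))*(-84) + 77 = ((½)*(-⅓)*(-2))*(-84) + 77 = (⅓)*(-84) + 77 = -28 + 77 = 49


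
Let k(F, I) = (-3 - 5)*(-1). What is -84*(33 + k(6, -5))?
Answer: -3444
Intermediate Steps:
k(F, I) = 8 (k(F, I) = -8*(-1) = 8)
-84*(33 + k(6, -5)) = -84*(33 + 8) = -84*41 = -3444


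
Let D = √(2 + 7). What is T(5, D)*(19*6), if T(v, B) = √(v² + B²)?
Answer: 114*√34 ≈ 664.73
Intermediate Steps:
D = 3 (D = √9 = 3)
T(v, B) = √(B² + v²)
T(5, D)*(19*6) = √(3² + 5²)*(19*6) = √(9 + 25)*114 = √34*114 = 114*√34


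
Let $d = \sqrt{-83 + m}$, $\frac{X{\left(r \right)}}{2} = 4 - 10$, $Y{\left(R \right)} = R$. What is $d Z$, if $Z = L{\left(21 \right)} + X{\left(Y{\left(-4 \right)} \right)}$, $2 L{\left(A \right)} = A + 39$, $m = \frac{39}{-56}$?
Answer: $\frac{9 i \sqrt{65618}}{14} \approx 164.67 i$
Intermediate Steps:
$m = - \frac{39}{56}$ ($m = 39 \left(- \frac{1}{56}\right) = - \frac{39}{56} \approx -0.69643$)
$L{\left(A \right)} = \frac{39}{2} + \frac{A}{2}$ ($L{\left(A \right)} = \frac{A + 39}{2} = \frac{39 + A}{2} = \frac{39}{2} + \frac{A}{2}$)
$X{\left(r \right)} = -12$ ($X{\left(r \right)} = 2 \left(4 - 10\right) = 2 \left(-6\right) = -12$)
$d = \frac{i \sqrt{65618}}{28}$ ($d = \sqrt{-83 - \frac{39}{56}} = \sqrt{- \frac{4687}{56}} = \frac{i \sqrt{65618}}{28} \approx 9.1486 i$)
$Z = 18$ ($Z = \left(\frac{39}{2} + \frac{1}{2} \cdot 21\right) - 12 = \left(\frac{39}{2} + \frac{21}{2}\right) - 12 = 30 - 12 = 18$)
$d Z = \frac{i \sqrt{65618}}{28} \cdot 18 = \frac{9 i \sqrt{65618}}{14}$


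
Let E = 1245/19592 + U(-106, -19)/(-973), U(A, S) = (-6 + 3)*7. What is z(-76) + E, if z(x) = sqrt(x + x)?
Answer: 231831/2723288 + 2*I*sqrt(38) ≈ 0.085129 + 12.329*I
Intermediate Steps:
z(x) = sqrt(2)*sqrt(x) (z(x) = sqrt(2*x) = sqrt(2)*sqrt(x))
U(A, S) = -21 (U(A, S) = -3*7 = -21)
E = 231831/2723288 (E = 1245/19592 - 21/(-973) = 1245*(1/19592) - 21*(-1/973) = 1245/19592 + 3/139 = 231831/2723288 ≈ 0.085129)
z(-76) + E = sqrt(2)*sqrt(-76) + 231831/2723288 = sqrt(2)*(2*I*sqrt(19)) + 231831/2723288 = 2*I*sqrt(38) + 231831/2723288 = 231831/2723288 + 2*I*sqrt(38)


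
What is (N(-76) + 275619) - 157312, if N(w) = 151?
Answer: 118458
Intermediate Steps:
(N(-76) + 275619) - 157312 = (151 + 275619) - 157312 = 275770 - 157312 = 118458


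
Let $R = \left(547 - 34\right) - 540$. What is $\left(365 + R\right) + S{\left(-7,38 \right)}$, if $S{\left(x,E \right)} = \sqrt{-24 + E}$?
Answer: $338 + \sqrt{14} \approx 341.74$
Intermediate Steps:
$R = -27$ ($R = 513 - 540 = -27$)
$\left(365 + R\right) + S{\left(-7,38 \right)} = \left(365 - 27\right) + \sqrt{-24 + 38} = 338 + \sqrt{14}$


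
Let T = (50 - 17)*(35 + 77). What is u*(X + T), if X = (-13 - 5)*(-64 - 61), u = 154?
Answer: 915684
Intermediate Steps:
X = 2250 (X = -18*(-125) = 2250)
T = 3696 (T = 33*112 = 3696)
u*(X + T) = 154*(2250 + 3696) = 154*5946 = 915684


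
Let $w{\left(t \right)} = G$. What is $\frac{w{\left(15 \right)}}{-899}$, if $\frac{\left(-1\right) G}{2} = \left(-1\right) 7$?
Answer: $- \frac{14}{899} \approx -0.015573$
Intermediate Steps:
$G = 14$ ($G = - 2 \left(\left(-1\right) 7\right) = \left(-2\right) \left(-7\right) = 14$)
$w{\left(t \right)} = 14$
$\frac{w{\left(15 \right)}}{-899} = \frac{14}{-899} = 14 \left(- \frac{1}{899}\right) = - \frac{14}{899}$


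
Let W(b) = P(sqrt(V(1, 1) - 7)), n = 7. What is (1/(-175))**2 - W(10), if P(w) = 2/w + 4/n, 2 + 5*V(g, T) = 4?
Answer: -17499/30625 + 2*I*sqrt(165)/33 ≈ -0.5714 + 0.7785*I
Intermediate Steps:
V(g, T) = 2/5 (V(g, T) = -2/5 + (1/5)*4 = -2/5 + 4/5 = 2/5)
P(w) = 4/7 + 2/w (P(w) = 2/w + 4/7 = 4/7 + 2/w)
W(b) = 4/7 - 2*I*sqrt(165)/33 (W(b) = 4/7 + 2/(sqrt(2/5 - 7)) = 4/7 + 2/(sqrt(-33/5)) = 4/7 + 2/((I*sqrt(165)/5)) = 4/7 + 2*(-I*sqrt(165)/33) = 4/7 - 2*I*sqrt(165)/33)
(1/(-175))**2 - W(10) = (1/(-175))**2 - (4/7 - 2*I*sqrt(165)/33) = (-1/175)**2 + (-4/7 + 2*I*sqrt(165)/33) = 1/30625 + (-4/7 + 2*I*sqrt(165)/33) = -17499/30625 + 2*I*sqrt(165)/33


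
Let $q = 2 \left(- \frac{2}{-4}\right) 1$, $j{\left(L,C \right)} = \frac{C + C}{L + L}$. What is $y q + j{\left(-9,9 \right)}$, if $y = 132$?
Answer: $131$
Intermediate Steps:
$j{\left(L,C \right)} = \frac{C}{L}$ ($j{\left(L,C \right)} = \frac{2 C}{2 L} = 2 C \frac{1}{2 L} = \frac{C}{L}$)
$q = 1$ ($q = 2 \left(\left(-2\right) \left(- \frac{1}{4}\right)\right) 1 = 2 \cdot \frac{1}{2} \cdot 1 = 1 \cdot 1 = 1$)
$y q + j{\left(-9,9 \right)} = 132 \cdot 1 + \frac{9}{-9} = 132 + 9 \left(- \frac{1}{9}\right) = 132 - 1 = 131$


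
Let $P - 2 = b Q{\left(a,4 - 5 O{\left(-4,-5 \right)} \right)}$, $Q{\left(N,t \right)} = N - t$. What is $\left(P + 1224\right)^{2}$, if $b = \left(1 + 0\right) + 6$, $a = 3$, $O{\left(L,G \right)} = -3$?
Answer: $1240996$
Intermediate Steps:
$b = 7$ ($b = 1 + 6 = 7$)
$P = -110$ ($P = 2 + 7 \left(3 - \left(4 - -15\right)\right) = 2 + 7 \left(3 - \left(4 + 15\right)\right) = 2 + 7 \left(3 - 19\right) = 2 + 7 \left(-16\right) = 2 - 112 = -110$)
$\left(P + 1224\right)^{2} = \left(-110 + 1224\right)^{2} = 1114^{2} = 1240996$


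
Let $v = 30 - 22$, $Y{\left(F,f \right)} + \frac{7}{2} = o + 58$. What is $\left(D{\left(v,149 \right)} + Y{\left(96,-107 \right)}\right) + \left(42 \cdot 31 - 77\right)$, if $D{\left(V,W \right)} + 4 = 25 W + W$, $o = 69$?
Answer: $\frac{10437}{2} \approx 5218.5$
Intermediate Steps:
$Y{\left(F,f \right)} = \frac{247}{2}$ ($Y{\left(F,f \right)} = - \frac{7}{2} + \left(69 + 58\right) = - \frac{7}{2} + 127 = \frac{247}{2}$)
$v = 8$
$D{\left(V,W \right)} = -4 + 26 W$ ($D{\left(V,W \right)} = -4 + \left(25 W + W\right) = -4 + 26 W$)
$\left(D{\left(v,149 \right)} + Y{\left(96,-107 \right)}\right) + \left(42 \cdot 31 - 77\right) = \left(\left(-4 + 26 \cdot 149\right) + \frac{247}{2}\right) + \left(42 \cdot 31 - 77\right) = \left(\left(-4 + 3874\right) + \frac{247}{2}\right) + \left(1302 - 77\right) = \left(3870 + \frac{247}{2}\right) + 1225 = \frac{7987}{2} + 1225 = \frac{10437}{2}$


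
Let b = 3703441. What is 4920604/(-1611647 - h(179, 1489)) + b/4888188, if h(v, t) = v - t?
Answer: -6029683118645/2623876666452 ≈ -2.2980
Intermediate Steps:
4920604/(-1611647 - h(179, 1489)) + b/4888188 = 4920604/(-1611647 - (179 - 1*1489)) + 3703441/4888188 = 4920604/(-1611647 - (179 - 1489)) + 3703441*(1/4888188) = 4920604/(-1611647 - 1*(-1310)) + 3703441/4888188 = 4920604/(-1611647 + 1310) + 3703441/4888188 = 4920604/(-1610337) + 3703441/4888188 = 4920604*(-1/1610337) + 3703441/4888188 = -4920604/1610337 + 3703441/4888188 = -6029683118645/2623876666452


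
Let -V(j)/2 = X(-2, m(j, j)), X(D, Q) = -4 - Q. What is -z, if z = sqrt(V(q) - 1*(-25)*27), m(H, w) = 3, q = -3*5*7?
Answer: -sqrt(689) ≈ -26.249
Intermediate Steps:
q = -105 (q = -15*7 = -105)
V(j) = 14 (V(j) = -2*(-4 - 1*3) = -2*(-4 - 3) = -2*(-7) = 14)
z = sqrt(689) (z = sqrt(14 - 1*(-25)*27) = sqrt(14 + 25*27) = sqrt(14 + 675) = sqrt(689) ≈ 26.249)
-z = -sqrt(689)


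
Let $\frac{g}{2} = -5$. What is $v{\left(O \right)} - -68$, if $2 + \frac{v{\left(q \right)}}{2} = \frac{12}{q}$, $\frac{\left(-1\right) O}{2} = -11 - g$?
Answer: $76$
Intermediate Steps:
$g = -10$ ($g = 2 \left(-5\right) = -10$)
$O = 2$ ($O = - 2 \left(-11 - -10\right) = - 2 \left(-11 + 10\right) = \left(-2\right) \left(-1\right) = 2$)
$v{\left(q \right)} = -4 + \frac{24}{q}$ ($v{\left(q \right)} = -4 + 2 \frac{12}{q} = -4 + \frac{24}{q}$)
$v{\left(O \right)} - -68 = \left(-4 + \frac{24}{2}\right) - -68 = \left(-4 + 24 \cdot \frac{1}{2}\right) + 68 = \left(-4 + 12\right) + 68 = 8 + 68 = 76$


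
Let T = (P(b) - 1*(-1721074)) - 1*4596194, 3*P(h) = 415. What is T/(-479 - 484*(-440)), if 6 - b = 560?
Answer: -8624945/637443 ≈ -13.531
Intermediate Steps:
b = -554 (b = 6 - 1*560 = 6 - 560 = -554)
P(h) = 415/3 (P(h) = (⅓)*415 = 415/3)
T = -8624945/3 (T = (415/3 - 1*(-1721074)) - 1*4596194 = (415/3 + 1721074) - 4596194 = 5163637/3 - 4596194 = -8624945/3 ≈ -2.8750e+6)
T/(-479 - 484*(-440)) = -8624945/(3*(-479 - 484*(-440))) = -8624945/(3*(-479 + 212960)) = -8624945/3/212481 = -8624945/3*1/212481 = -8624945/637443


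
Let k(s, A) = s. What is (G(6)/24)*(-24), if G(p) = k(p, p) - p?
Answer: 0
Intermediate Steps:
G(p) = 0 (G(p) = p - p = 0)
(G(6)/24)*(-24) = (0/24)*(-24) = ((1/24)*0)*(-24) = 0*(-24) = 0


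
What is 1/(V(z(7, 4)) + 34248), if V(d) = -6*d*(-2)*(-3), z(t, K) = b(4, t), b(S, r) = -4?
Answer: 1/34392 ≈ 2.9077e-5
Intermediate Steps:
z(t, K) = -4
V(d) = -36*d (V(d) = -(-12)*d*(-3) = (12*d)*(-3) = -36*d)
1/(V(z(7, 4)) + 34248) = 1/(-36*(-4) + 34248) = 1/(144 + 34248) = 1/34392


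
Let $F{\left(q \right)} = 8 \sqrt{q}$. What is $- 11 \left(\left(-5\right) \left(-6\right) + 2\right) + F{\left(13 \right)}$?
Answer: $-352 + 8 \sqrt{13} \approx -323.16$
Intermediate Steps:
$- 11 \left(\left(-5\right) \left(-6\right) + 2\right) + F{\left(13 \right)} = - 11 \left(\left(-5\right) \left(-6\right) + 2\right) + 8 \sqrt{13} = - 11 \left(30 + 2\right) + 8 \sqrt{13} = \left(-11\right) 32 + 8 \sqrt{13} = -352 + 8 \sqrt{13}$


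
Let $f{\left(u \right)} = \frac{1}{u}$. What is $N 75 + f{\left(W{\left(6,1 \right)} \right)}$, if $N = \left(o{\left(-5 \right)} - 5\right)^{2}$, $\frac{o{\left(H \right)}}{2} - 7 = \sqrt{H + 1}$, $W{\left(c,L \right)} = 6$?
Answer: $\frac{29251}{6} + 5400 i \approx 4875.2 + 5400.0 i$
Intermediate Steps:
$o{\left(H \right)} = 14 + 2 \sqrt{1 + H}$ ($o{\left(H \right)} = 14 + 2 \sqrt{H + 1} = 14 + 2 \sqrt{1 + H}$)
$N = \left(9 + 4 i\right)^{2}$ ($N = \left(\left(14 + 2 \sqrt{1 - 5}\right) - 5\right)^{2} = \left(\left(14 + 2 \sqrt{-4}\right) - 5\right)^{2} = \left(\left(14 + 2 \cdot 2 i\right) - 5\right)^{2} = \left(\left(14 + 4 i\right) - 5\right)^{2} = \left(9 + 4 i\right)^{2} \approx 65.0 + 72.0 i$)
$N 75 + f{\left(W{\left(6,1 \right)} \right)} = \left(65 + 72 i\right) 75 + \frac{1}{6} = \left(4875 + 5400 i\right) + \frac{1}{6} = \frac{29251}{6} + 5400 i$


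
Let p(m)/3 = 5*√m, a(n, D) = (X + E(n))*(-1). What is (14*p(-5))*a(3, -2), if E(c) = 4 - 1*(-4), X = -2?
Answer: -1260*I*√5 ≈ -2817.4*I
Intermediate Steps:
E(c) = 8 (E(c) = 4 + 4 = 8)
a(n, D) = -6 (a(n, D) = (-2 + 8)*(-1) = 6*(-1) = -6)
p(m) = 15*√m (p(m) = 3*(5*√m) = 15*√m)
(14*p(-5))*a(3, -2) = (14*(15*√(-5)))*(-6) = (14*(15*(I*√5)))*(-6) = (14*(15*I*√5))*(-6) = (210*I*√5)*(-6) = -1260*I*√5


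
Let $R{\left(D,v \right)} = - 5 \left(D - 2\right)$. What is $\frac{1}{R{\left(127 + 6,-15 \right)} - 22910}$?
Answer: $- \frac{1}{23565} \approx -4.2436 \cdot 10^{-5}$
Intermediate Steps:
$R{\left(D,v \right)} = 10 - 5 D$ ($R{\left(D,v \right)} = - 5 \left(-2 + D\right) = 10 - 5 D$)
$\frac{1}{R{\left(127 + 6,-15 \right)} - 22910} = \frac{1}{\left(10 - 5 \left(127 + 6\right)\right) - 22910} = \frac{1}{\left(10 - 665\right) - 22910} = \frac{1}{-655 - 22910} = \frac{1}{-23565} = - \frac{1}{23565}$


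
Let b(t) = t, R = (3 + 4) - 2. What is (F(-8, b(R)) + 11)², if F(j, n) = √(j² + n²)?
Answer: (11 + √89)² ≈ 417.55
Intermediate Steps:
R = 5 (R = 7 - 2 = 5)
(F(-8, b(R)) + 11)² = (√((-8)² + 5²) + 11)² = (√(64 + 25) + 11)² = (√89 + 11)² = (11 + √89)²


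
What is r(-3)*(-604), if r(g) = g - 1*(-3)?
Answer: 0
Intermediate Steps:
r(g) = 3 + g (r(g) = g + 3 = 3 + g)
r(-3)*(-604) = (3 - 3)*(-604) = 0*(-604) = 0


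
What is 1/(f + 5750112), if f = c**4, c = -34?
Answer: 1/7086448 ≈ 1.4111e-7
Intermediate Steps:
f = 1336336 (f = (-34)**4 = 1336336)
1/(f + 5750112) = 1/(1336336 + 5750112) = 1/7086448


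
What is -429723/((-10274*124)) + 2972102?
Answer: 3786387047275/1273976 ≈ 2.9721e+6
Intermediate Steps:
-429723/((-10274*124)) + 2972102 = -429723/(-1273976) + 2972102 = -429723*(-1/1273976) + 2972102 = 429723/1273976 + 2972102 = 3786387047275/1273976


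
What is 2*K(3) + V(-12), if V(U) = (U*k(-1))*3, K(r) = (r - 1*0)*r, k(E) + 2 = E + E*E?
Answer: 90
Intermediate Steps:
k(E) = -2 + E + E² (k(E) = -2 + (E + E*E) = -2 + (E + E²) = -2 + E + E²)
K(r) = r² (K(r) = (r + 0)*r = r*r = r²)
V(U) = -6*U (V(U) = (U*(-2 - 1 + (-1)²))*3 = (U*(-2 - 1 + 1))*3 = (U*(-2))*3 = -2*U*3 = -6*U)
2*K(3) + V(-12) = 2*3² - 6*(-12) = 2*9 + 72 = 18 + 72 = 90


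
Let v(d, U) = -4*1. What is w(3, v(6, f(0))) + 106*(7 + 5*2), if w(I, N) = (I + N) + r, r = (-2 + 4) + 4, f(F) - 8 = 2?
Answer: 1807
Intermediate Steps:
f(F) = 10 (f(F) = 8 + 2 = 10)
v(d, U) = -4
r = 6 (r = 2 + 4 = 6)
w(I, N) = 6 + I + N (w(I, N) = (I + N) + 6 = 6 + I + N)
w(3, v(6, f(0))) + 106*(7 + 5*2) = (6 + 3 - 4) + 106*(7 + 5*2) = 5 + 106*(7 + 10) = 5 + 106*17 = 5 + 1802 = 1807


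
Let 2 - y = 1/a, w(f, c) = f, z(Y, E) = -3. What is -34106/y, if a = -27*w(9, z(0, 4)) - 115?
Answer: -12209948/717 ≈ -17029.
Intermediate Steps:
a = -358 (a = -27*9 - 115 = -243 - 115 = -358)
y = 717/358 (y = 2 - 1/(-358) = 2 - 1*(-1/358) = 2 + 1/358 = 717/358 ≈ 2.0028)
-34106/y = -34106/717/358 = -34106*358/717 = -12209948/717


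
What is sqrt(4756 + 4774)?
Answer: sqrt(9530) ≈ 97.622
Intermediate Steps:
sqrt(4756 + 4774) = sqrt(9530)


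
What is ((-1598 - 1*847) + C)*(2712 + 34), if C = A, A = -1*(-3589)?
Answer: 3141424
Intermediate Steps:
A = 3589
C = 3589
((-1598 - 1*847) + C)*(2712 + 34) = ((-1598 - 1*847) + 3589)*(2712 + 34) = ((-1598 - 847) + 3589)*2746 = (-2445 + 3589)*2746 = 1144*2746 = 3141424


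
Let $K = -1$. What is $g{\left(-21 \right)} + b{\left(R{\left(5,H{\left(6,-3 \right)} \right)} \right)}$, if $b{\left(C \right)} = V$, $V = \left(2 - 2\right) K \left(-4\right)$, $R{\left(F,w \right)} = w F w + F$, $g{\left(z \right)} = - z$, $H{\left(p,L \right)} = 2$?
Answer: $21$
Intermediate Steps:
$R{\left(F,w \right)} = F + F w^{2}$ ($R{\left(F,w \right)} = F w w + F = F w^{2} + F = F + F w^{2}$)
$V = 0$ ($V = \left(2 - 2\right) \left(\left(-1\right) \left(-4\right)\right) = 0 \cdot 4 = 0$)
$b{\left(C \right)} = 0$
$g{\left(-21 \right)} + b{\left(R{\left(5,H{\left(6,-3 \right)} \right)} \right)} = \left(-1\right) \left(-21\right) + 0 = 21 + 0 = 21$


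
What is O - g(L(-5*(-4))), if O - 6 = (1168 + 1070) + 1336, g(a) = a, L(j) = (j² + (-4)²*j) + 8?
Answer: 2852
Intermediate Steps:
L(j) = 8 + j² + 16*j (L(j) = (j² + 16*j) + 8 = 8 + j² + 16*j)
O = 3580 (O = 6 + ((1168 + 1070) + 1336) = 6 + (2238 + 1336) = 6 + 3574 = 3580)
O - g(L(-5*(-4))) = 3580 - (8 + (-5*(-4))² + 16*(-5*(-4))) = 3580 - (8 + 20² + 16*20) = 3580 - (8 + 400 + 320) = 3580 - 1*728 = 3580 - 728 = 2852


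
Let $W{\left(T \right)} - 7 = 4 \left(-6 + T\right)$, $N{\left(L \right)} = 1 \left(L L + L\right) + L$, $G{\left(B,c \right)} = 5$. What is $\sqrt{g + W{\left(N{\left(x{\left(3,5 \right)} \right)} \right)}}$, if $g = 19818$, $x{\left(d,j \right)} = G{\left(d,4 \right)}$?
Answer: $17 \sqrt{69} \approx 141.21$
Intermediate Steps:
$x{\left(d,j \right)} = 5$
$N{\left(L \right)} = L^{2} + 2 L$ ($N{\left(L \right)} = 1 \left(L^{2} + L\right) + L = 1 \left(L + L^{2}\right) + L = \left(L + L^{2}\right) + L = L^{2} + 2 L$)
$W{\left(T \right)} = -17 + 4 T$ ($W{\left(T \right)} = 7 + 4 \left(-6 + T\right) = 7 + \left(-24 + 4 T\right) = -17 + 4 T$)
$\sqrt{g + W{\left(N{\left(x{\left(3,5 \right)} \right)} \right)}} = \sqrt{19818 - \left(17 - 4 \cdot 5 \left(2 + 5\right)\right)} = \sqrt{19818 - \left(17 - 4 \cdot 5 \cdot 7\right)} = \sqrt{19818 + \left(-17 + 4 \cdot 35\right)} = \sqrt{19818 + \left(-17 + 140\right)} = \sqrt{19818 + 123} = \sqrt{19941} = 17 \sqrt{69}$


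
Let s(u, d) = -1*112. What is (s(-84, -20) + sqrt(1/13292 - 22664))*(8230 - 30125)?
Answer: 2452240 - 21895*I*sqrt(1001053374501)/6646 ≈ 2.4522e+6 - 3.2962e+6*I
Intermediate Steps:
s(u, d) = -112
(s(-84, -20) + sqrt(1/13292 - 22664))*(8230 - 30125) = (-112 + sqrt(1/13292 - 22664))*(8230 - 30125) = (-112 + sqrt(1/13292 - 22664))*(-21895) = (-112 + sqrt(-301249887/13292))*(-21895) = (-112 + I*sqrt(1001053374501)/6646)*(-21895) = 2452240 - 21895*I*sqrt(1001053374501)/6646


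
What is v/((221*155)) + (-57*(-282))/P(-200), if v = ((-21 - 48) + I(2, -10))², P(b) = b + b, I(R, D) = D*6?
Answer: -54395847/1370200 ≈ -39.699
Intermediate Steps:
I(R, D) = 6*D
P(b) = 2*b
v = 16641 (v = ((-21 - 48) + 6*(-10))² = (-69 - 60)² = (-129)² = 16641)
v/((221*155)) + (-57*(-282))/P(-200) = 16641/((221*155)) + (-57*(-282))/((2*(-200))) = 16641/34255 + 16074/(-400) = 16641*(1/34255) + 16074*(-1/400) = 16641/34255 - 8037/200 = -54395847/1370200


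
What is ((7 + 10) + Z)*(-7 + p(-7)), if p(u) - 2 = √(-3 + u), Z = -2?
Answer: -75 + 15*I*√10 ≈ -75.0 + 47.434*I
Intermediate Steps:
p(u) = 2 + √(-3 + u)
((7 + 10) + Z)*(-7 + p(-7)) = ((7 + 10) - 2)*(-7 + (2 + √(-3 - 7))) = (17 - 2)*(-7 + (2 + √(-10))) = 15*(-7 + (2 + I*√10)) = 15*(-5 + I*√10) = -75 + 15*I*√10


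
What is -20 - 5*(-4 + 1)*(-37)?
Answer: -575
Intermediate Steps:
-20 - 5*(-4 + 1)*(-37) = -20 - 5*(-3)*(-37) = -20 + 15*(-37) = -20 - 555 = -575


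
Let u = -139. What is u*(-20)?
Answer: 2780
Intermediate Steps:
u*(-20) = -139*(-20) = 2780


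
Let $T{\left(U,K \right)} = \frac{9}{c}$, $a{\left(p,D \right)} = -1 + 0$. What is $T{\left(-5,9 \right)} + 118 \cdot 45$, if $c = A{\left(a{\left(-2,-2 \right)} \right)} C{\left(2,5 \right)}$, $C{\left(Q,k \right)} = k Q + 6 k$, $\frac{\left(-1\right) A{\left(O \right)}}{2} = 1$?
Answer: $\frac{424791}{80} \approx 5309.9$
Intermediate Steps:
$a{\left(p,D \right)} = -1$
$A{\left(O \right)} = -2$ ($A{\left(O \right)} = \left(-2\right) 1 = -2$)
$C{\left(Q,k \right)} = 6 k + Q k$ ($C{\left(Q,k \right)} = Q k + 6 k = 6 k + Q k$)
$c = -80$ ($c = - 2 \cdot 5 \left(6 + 2\right) = - 2 \cdot 5 \cdot 8 = \left(-2\right) 40 = -80$)
$T{\left(U,K \right)} = - \frac{9}{80}$ ($T{\left(U,K \right)} = \frac{9}{-80} = 9 \left(- \frac{1}{80}\right) = - \frac{9}{80}$)
$T{\left(-5,9 \right)} + 118 \cdot 45 = - \frac{9}{80} + 118 \cdot 45 = - \frac{9}{80} + 5310 = \frac{424791}{80}$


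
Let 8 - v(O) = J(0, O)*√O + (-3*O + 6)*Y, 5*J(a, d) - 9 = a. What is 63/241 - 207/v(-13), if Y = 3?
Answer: 183860739/97430998 - 9315*I*√13/404278 ≈ 1.8871 - 0.083076*I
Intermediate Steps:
J(a, d) = 9/5 + a/5
v(O) = -10 + 9*O - 9*√O/5 (v(O) = 8 - ((9/5 + (⅕)*0)*√O + (-3*O + 6)*3) = 8 - ((9/5 + 0)*√O + (6 - 3*O)*3) = 8 - (9*√O/5 + (18 - 9*O)) = 8 - (18 - 9*O + 9*√O/5) = 8 + (-18 + 9*O - 9*√O/5) = -10 + 9*O - 9*√O/5)
63/241 - 207/v(-13) = 63/241 - 207/(-10 + 9*(-13) - 9*I*√13/5) = 63*(1/241) - 207/(-10 - 117 - 9*I*√13/5) = 63/241 - 207/(-10 - 117 - 9*I*√13/5) = 63/241 - 207/(-127 - 9*I*√13/5)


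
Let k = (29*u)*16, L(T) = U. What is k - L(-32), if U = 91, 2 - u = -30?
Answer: 14757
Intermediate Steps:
u = 32 (u = 2 - 1*(-30) = 2 + 30 = 32)
L(T) = 91
k = 14848 (k = (29*32)*16 = 928*16 = 14848)
k - L(-32) = 14848 - 1*91 = 14848 - 91 = 14757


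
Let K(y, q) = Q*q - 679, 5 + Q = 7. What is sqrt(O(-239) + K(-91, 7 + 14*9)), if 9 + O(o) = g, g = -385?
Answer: I*sqrt(807) ≈ 28.408*I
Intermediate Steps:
Q = 2 (Q = -5 + 7 = 2)
O(o) = -394 (O(o) = -9 - 385 = -394)
K(y, q) = -679 + 2*q (K(y, q) = 2*q - 679 = -679 + 2*q)
sqrt(O(-239) + K(-91, 7 + 14*9)) = sqrt(-394 + (-679 + 2*(7 + 14*9))) = sqrt(-394 + (-679 + 2*(7 + 126))) = sqrt(-394 + (-679 + 2*133)) = sqrt(-394 + (-679 + 266)) = sqrt(-394 - 413) = sqrt(-807) = I*sqrt(807)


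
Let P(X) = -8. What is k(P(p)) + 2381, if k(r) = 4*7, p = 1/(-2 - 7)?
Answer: 2409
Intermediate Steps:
p = -1/9 (p = 1/(-9) = -1/9 ≈ -0.11111)
k(r) = 28
k(P(p)) + 2381 = 28 + 2381 = 2409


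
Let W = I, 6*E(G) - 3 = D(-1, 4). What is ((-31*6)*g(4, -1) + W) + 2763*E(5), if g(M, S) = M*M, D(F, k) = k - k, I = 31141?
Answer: 59093/2 ≈ 29547.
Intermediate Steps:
D(F, k) = 0
E(G) = ½ (E(G) = ½ + (⅙)*0 = ½ + 0 = ½)
W = 31141
g(M, S) = M²
((-31*6)*g(4, -1) + W) + 2763*E(5) = (-31*6*4² + 31141) + 2763*(½) = (-186*16 + 31141) + 2763/2 = (-2976 + 31141) + 2763/2 = 28165 + 2763/2 = 59093/2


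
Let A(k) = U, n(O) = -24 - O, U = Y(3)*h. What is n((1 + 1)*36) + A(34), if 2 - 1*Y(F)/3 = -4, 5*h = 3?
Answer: -426/5 ≈ -85.200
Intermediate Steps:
h = ⅗ (h = (⅕)*3 = ⅗ ≈ 0.60000)
Y(F) = 18 (Y(F) = 6 - 3*(-4) = 6 + 12 = 18)
U = 54/5 (U = 18*(⅗) = 54/5 ≈ 10.800)
A(k) = 54/5
n((1 + 1)*36) + A(34) = (-24 - (1 + 1)*36) + 54/5 = (-24 - 2*36) + 54/5 = (-24 - 1*72) + 54/5 = (-24 - 72) + 54/5 = -96 + 54/5 = -426/5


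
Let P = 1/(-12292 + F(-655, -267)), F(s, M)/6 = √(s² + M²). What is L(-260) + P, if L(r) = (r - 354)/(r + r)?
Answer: 204264829/173006548 - 3*√500314/66540980 ≈ 1.1806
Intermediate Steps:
F(s, M) = 6*√(M² + s²) (F(s, M) = 6*√(s² + M²) = 6*√(M² + s²))
L(r) = (-354 + r)/(2*r) (L(r) = (-354 + r)/((2*r)) = (-354 + r)*(1/(2*r)) = (-354 + r)/(2*r))
P = 1/(-12292 + 6*√500314) (P = 1/(-12292 + 6*√((-267)² + (-655)²)) = 1/(-12292 + 6*√(71289 + 429025)) = 1/(-12292 + 6*√500314) ≈ -0.00012425)
L(-260) + P = (½)*(-354 - 260)/(-260) + (-3073/33270490 - 3*√500314/66540980) = (½)*(-1/260)*(-614) + (-3073/33270490 - 3*√500314/66540980) = 307/260 + (-3073/33270490 - 3*√500314/66540980) = 204264829/173006548 - 3*√500314/66540980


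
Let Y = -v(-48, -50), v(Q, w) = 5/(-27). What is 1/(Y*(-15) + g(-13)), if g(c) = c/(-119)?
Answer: -1071/2858 ≈ -0.37474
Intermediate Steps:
g(c) = -c/119 (g(c) = c*(-1/119) = -c/119)
v(Q, w) = -5/27 (v(Q, w) = 5*(-1/27) = -5/27)
Y = 5/27 (Y = -1*(-5/27) = 5/27 ≈ 0.18519)
1/(Y*(-15) + g(-13)) = 1/((5/27)*(-15) - 1/119*(-13)) = 1/(-25/9 + 13/119) = 1/(-2858/1071) = -1071/2858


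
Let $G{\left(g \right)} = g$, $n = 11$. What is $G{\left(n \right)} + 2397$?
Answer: $2408$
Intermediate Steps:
$G{\left(n \right)} + 2397 = 11 + 2397 = 2408$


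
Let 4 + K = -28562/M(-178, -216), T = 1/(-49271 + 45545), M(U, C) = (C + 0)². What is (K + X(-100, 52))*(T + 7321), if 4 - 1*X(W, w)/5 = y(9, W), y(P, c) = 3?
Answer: 246784473115/86920128 ≈ 2839.2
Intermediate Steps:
M(U, C) = C²
X(W, w) = 5 (X(W, w) = 20 - 5*3 = 20 - 15 = 5)
T = -1/3726 (T = 1/(-3726) = -1/3726 ≈ -0.00026838)
K = -107593/23328 (K = -4 - 28562/((-216)²) = -4 - 28562/46656 = -4 - 28562*1/46656 = -4 - 14281/23328 = -107593/23328 ≈ -4.6122)
(K + X(-100, 52))*(T + 7321) = (-107593/23328 + 5)*(-1/3726 + 7321) = (9047/23328)*(27278045/3726) = 246784473115/86920128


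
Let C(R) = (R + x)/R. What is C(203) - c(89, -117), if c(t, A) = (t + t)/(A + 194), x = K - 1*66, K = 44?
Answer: -453/319 ≈ -1.4201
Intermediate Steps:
x = -22 (x = 44 - 1*66 = 44 - 66 = -22)
c(t, A) = 2*t/(194 + A) (c(t, A) = (2*t)/(194 + A) = 2*t/(194 + A))
C(R) = (-22 + R)/R (C(R) = (R - 22)/R = (-22 + R)/R)
C(203) - c(89, -117) = (-22 + 203)/203 - 2*89/(194 - 117) = (1/203)*181 - 2*89/77 = 181/203 - 2*89/77 = 181/203 - 1*178/77 = 181/203 - 178/77 = -453/319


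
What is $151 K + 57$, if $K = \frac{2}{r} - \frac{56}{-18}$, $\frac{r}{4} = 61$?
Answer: $\frac{579761}{1098} \approx 528.02$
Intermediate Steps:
$r = 244$ ($r = 4 \cdot 61 = 244$)
$K = \frac{3425}{1098}$ ($K = \frac{2}{244} - \frac{56}{-18} = 2 \cdot \frac{1}{244} - - \frac{28}{9} = \frac{1}{122} + \frac{28}{9} = \frac{3425}{1098} \approx 3.1193$)
$151 K + 57 = 151 \cdot \frac{3425}{1098} + 57 = \frac{517175}{1098} + 57 = \frac{579761}{1098}$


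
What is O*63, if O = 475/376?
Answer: 29925/376 ≈ 79.588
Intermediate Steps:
O = 475/376 (O = 475*(1/376) = 475/376 ≈ 1.2633)
O*63 = (475/376)*63 = 29925/376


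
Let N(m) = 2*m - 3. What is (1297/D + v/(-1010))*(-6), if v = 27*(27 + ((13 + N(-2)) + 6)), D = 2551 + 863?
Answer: 1142486/287345 ≈ 3.9760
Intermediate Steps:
N(m) = -3 + 2*m
D = 3414
v = 1053 (v = 27*(27 + ((13 + (-3 + 2*(-2))) + 6)) = 27*(27 + ((13 + (-3 - 4)) + 6)) = 27*(27 + ((13 - 7) + 6)) = 27*(27 + (6 + 6)) = 27*(27 + 12) = 27*39 = 1053)
(1297/D + v/(-1010))*(-6) = (1297/3414 + 1053/(-1010))*(-6) = (1297*(1/3414) + 1053*(-1/1010))*(-6) = (1297/3414 - 1053/1010)*(-6) = -571243/862035*(-6) = 1142486/287345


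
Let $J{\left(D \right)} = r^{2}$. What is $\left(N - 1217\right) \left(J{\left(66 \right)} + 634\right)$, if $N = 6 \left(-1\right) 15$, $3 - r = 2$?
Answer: $-829945$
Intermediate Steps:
$r = 1$ ($r = 3 - 2 = 1$)
$J{\left(D \right)} = 1$ ($J{\left(D \right)} = 1^{2} = 1$)
$N = -90$ ($N = \left(-6\right) 15 = -90$)
$\left(N - 1217\right) \left(J{\left(66 \right)} + 634\right) = \left(-90 - 1217\right) \left(1 + 634\right) = \left(-1307\right) 635 = -829945$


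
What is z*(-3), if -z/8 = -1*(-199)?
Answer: 4776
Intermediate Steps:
z = -1592 (z = -(-8)*(-199) = -8*199 = -1592)
z*(-3) = -1592*(-3) = 4776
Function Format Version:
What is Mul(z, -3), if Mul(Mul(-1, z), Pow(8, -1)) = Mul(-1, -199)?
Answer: 4776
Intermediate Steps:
z = -1592 (z = Mul(-8, Mul(-1, -199)) = Mul(-8, 199) = -1592)
Mul(z, -3) = Mul(-1592, -3) = 4776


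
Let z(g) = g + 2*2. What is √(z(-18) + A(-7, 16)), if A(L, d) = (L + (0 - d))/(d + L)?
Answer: I*√149/3 ≈ 4.0689*I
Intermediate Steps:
A(L, d) = (L - d)/(L + d)
z(g) = 4 + g (z(g) = g + 4 = 4 + g)
√(z(-18) + A(-7, 16)) = √((4 - 18) + (-7 - 1*16)/(-7 + 16)) = √(-14 + (-7 - 16)/9) = √(-14 + (⅑)*(-23)) = √(-14 - 23/9) = √(-149/9) = I*√149/3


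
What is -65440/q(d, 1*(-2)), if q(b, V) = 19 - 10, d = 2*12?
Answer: -65440/9 ≈ -7271.1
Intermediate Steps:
d = 24
q(b, V) = 9
-65440/q(d, 1*(-2)) = -65440/9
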